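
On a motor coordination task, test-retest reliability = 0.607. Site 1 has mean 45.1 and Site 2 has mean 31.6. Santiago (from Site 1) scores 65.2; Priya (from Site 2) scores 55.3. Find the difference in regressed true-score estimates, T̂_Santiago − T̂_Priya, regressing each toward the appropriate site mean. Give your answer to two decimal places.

T̂_Santiago = 0.607(65.2) + 0.393(45.1) = 57.3007
T̂_Priya = 0.607(55.3) + 0.393(31.6) = 45.9859
Difference = 57.3007 − 45.9859 = 11.3148

11.31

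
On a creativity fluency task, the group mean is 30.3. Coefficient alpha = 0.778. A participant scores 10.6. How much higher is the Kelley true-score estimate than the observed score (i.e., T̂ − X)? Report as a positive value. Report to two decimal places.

4.37

T̂ = ρX + (1 − ρ)μ
  = 0.778 × 10.6 + 0.222 × 30.3
  = 8.2468 + 6.7266
  = 14.9734
  ≈ 14.973
T̂ − X = 14.973 − 10.6 = 4.373 → 4.37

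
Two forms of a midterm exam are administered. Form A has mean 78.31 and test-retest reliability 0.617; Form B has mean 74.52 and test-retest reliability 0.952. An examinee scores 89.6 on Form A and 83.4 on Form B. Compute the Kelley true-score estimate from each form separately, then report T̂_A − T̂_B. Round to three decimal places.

T̂_A = 0.617(89.6) + 0.383(78.31) = 85.27593
T̂_B = 0.952(83.4) + 0.048(74.52) = 82.97376
T̂_A − T̂_B = 2.30217

2.302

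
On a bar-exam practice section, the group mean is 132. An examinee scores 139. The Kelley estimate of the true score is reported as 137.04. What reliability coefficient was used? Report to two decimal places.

0.72

T̂ = ρX + (1 − ρ)μ  ⇒  T̂ − μ = ρ(X − μ)
ρ = (T̂ − μ)/(X − μ) = (137.04 − 132) / (139 − 132) = 5.04 / 7.0 = 0.7200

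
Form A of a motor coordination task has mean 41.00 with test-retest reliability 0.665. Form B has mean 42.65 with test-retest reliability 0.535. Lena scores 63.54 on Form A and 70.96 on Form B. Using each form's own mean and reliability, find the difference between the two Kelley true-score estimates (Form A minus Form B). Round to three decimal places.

-1.807

T̂_A = 0.665(63.54) + 0.335(41.00) = 55.98910
T̂_B = 0.535(70.96) + 0.465(42.65) = 57.79585
T̂_A − T̂_B = -1.80675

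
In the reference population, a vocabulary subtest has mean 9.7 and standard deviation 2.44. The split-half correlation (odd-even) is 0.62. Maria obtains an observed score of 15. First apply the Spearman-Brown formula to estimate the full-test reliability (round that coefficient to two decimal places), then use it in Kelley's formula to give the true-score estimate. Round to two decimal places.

13.78

Spearman-Brown: ρ = 2r/(1 + r) = 2(0.62)/(1 + 0.62) = 1.240/1.62 = 0.7654 → 0.77
T̂ = 0.77(15) + 0.23(9.7) = 11.55 + 2.231 = 13.781 → 13.78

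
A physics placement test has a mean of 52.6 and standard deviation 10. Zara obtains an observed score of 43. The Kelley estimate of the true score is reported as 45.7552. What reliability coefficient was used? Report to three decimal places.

T̂ = ρX + (1 − ρ)μ  ⇒  T̂ − μ = ρ(X − μ)
ρ = (T̂ − μ)/(X − μ) = (45.7552 − 52.6) / (43 − 52.6) = -6.8448 / -9.6 = 0.71300

0.713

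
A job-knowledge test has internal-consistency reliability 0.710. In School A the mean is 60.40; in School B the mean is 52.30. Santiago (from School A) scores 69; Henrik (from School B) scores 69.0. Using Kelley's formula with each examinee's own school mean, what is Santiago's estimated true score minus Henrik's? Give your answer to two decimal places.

T̂_Santiago = 0.710(69) + 0.290(60.40) = 66.5060
T̂_Henrik = 0.710(69.0) + 0.290(52.30) = 64.1570
Difference = 66.5060 − 64.1570 = 2.3490

2.35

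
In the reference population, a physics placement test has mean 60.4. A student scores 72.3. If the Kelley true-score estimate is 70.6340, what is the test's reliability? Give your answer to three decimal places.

T̂ = ρX + (1 − ρ)μ  ⇒  T̂ − μ = ρ(X − μ)
ρ = (T̂ − μ)/(X − μ) = (70.6340 − 60.4) / (72.3 − 60.4) = 10.2340 / 11.9 = 0.86000

0.860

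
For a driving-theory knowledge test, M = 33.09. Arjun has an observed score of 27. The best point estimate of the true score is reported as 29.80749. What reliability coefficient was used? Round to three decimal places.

0.539

T̂ = ρX + (1 − ρ)μ  ⇒  T̂ − μ = ρ(X − μ)
ρ = (T̂ − μ)/(X − μ) = (29.80749 − 33.09) / (27 − 33.09) = -3.28251 / -6.09 = 0.53900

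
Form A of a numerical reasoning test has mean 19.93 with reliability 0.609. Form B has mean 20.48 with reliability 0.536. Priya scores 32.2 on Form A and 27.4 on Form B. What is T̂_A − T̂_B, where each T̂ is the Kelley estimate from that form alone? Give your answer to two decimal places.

T̂_A = 0.609(32.2) + 0.391(19.93) = 27.4024
T̂_B = 0.536(27.4) + 0.464(20.48) = 24.1891
T̂_A − T̂_B = 3.2133

3.21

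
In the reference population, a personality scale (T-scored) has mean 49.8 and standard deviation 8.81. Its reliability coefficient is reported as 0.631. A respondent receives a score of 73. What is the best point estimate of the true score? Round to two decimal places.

Kelley's formula gives T̂ = 0.631·73 + 0.369·49.8 = 46.063 + 18.3762 = 64.439.

64.44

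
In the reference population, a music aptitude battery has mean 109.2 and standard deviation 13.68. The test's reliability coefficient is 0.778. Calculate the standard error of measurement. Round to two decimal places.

6.45

SEM = SD · √(1 − ρ) = 13.68 × √0.222 = 13.68 × 0.4712 = 6.446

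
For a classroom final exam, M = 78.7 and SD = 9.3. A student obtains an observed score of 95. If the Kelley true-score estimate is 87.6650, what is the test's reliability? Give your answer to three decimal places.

0.550

T̂ = ρX + (1 − ρ)μ  ⇒  T̂ − μ = ρ(X − μ)
ρ = (T̂ − μ)/(X − μ) = (87.6650 − 78.7) / (95 − 78.7) = 8.9650 / 16.3 = 0.55000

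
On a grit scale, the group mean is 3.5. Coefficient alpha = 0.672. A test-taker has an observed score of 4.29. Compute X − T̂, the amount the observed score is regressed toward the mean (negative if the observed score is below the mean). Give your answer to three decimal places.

0.259

Weight the observed score by reliability and the mean by (1 − reliability): T̂ = 0.672·4.29 + 0.328·3.5 = 2.88288 + 1.1480 = 4.03088.
X − T̂ = 4.29 − 4.0309 = 0.2591 → 0.259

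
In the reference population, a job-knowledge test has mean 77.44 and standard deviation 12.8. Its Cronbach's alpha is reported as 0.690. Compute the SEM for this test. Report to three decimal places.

SEM = SD · √(1 − ρ) = 12.8 × √0.310 = 12.8 × 0.5568 = 7.1267

7.127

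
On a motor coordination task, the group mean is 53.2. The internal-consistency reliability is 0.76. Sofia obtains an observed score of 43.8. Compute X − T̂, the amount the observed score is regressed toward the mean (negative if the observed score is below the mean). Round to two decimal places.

T̂ = 0.76(43.8) + 0.24(53.2) = 33.288 + 12.768 = 46.0560 → 46.056
X − T̂ = 43.8 − 46.056 = -2.256 → -2.26

-2.26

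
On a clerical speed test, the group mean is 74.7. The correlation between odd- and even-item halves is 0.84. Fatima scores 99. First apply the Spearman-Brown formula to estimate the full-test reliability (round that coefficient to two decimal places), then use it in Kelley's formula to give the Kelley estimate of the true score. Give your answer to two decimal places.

96.81

Spearman-Brown: ρ = 2r/(1 + r) = 2(0.84)/(1 + 0.84) = 1.680/1.84 = 0.9130 → 0.91
Kelley's formula gives T̂ = 0.91·99 + 0.09·74.7 = 90.09 + 6.723 = 96.813.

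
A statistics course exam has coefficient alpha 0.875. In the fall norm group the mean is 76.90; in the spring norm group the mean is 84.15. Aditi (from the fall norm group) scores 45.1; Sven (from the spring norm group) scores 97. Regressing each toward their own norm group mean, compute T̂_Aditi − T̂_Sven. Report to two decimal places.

T̂_Aditi = 0.875(45.1) + 0.125(76.90) = 49.0750
T̂_Sven = 0.875(97) + 0.125(84.15) = 95.3937
Difference = 49.0750 − 95.3937 = -46.3187

-46.32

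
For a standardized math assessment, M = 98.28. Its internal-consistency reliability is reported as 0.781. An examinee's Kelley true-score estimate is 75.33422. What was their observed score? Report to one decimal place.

68.9

T̂ = ρX + (1 − ρ)μ  ⇒  X = (T̂ − (1 − ρ)μ) / ρ
X = (75.33422 − 0.219 × 98.28) / 0.781 = (75.33422 − 21.52332) / 0.781 = 53.81090 / 0.781 = 68.900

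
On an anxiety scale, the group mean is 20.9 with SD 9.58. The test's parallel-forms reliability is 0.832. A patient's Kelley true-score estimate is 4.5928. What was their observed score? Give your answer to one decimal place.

T̂ = ρX + (1 − ρ)μ  ⇒  X = (T̂ − (1 − ρ)μ) / ρ
X = (4.5928 − 0.168 × 20.9) / 0.832 = (4.5928 − 3.5112) / 0.832 = 1.0816 / 0.832 = 1.300

1.3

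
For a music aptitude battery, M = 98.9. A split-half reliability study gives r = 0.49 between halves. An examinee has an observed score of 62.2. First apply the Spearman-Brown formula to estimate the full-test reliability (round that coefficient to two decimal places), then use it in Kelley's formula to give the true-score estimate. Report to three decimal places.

74.678

Spearman-Brown: ρ = 2r/(1 + r) = 2(0.49)/(1 + 0.49) = 0.980/1.49 = 0.6577 → 0.66
T̂ = ρX + (1 − ρ)μ
  = 0.66 × 62.2 + 0.34 × 98.9
  = 41.052 + 33.626
  = 74.6780
  ≈ 74.678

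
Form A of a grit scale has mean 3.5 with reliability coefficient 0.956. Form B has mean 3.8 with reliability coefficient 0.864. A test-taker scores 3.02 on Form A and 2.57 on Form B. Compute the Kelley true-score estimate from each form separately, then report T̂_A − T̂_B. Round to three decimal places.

T̂_A = 0.956(3.02) + 0.044(3.5) = 3.04112
T̂_B = 0.864(2.57) + 0.136(3.8) = 2.73728
T̂_A − T̂_B = 0.30384

0.304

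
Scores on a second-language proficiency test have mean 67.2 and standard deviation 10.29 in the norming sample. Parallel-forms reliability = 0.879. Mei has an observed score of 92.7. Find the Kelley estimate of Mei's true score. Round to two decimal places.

T̂ = ρX + (1 − ρ)μ
  = 0.879 × 92.7 + 0.121 × 67.2
  = 81.4833 + 8.1312
  = 89.614
  ≈ 89.61

89.61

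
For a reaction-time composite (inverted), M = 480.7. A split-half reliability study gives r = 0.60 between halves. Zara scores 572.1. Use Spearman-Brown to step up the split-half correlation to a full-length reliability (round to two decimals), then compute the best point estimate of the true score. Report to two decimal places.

549.25

Spearman-Brown: ρ = 2r/(1 + r) = 2(0.60)/(1 + 0.60) = 1.200/1.60 = 0.7500 → 0.75
T̂ = 0.75(572.1) + 0.25(480.7) = 429.075 + 120.175 = 549.250 → 549.25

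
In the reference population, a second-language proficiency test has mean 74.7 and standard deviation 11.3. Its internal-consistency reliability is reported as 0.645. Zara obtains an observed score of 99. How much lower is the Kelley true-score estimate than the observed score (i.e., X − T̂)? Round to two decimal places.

Kelley's formula gives T̂ = 0.645·99 + 0.355·74.7 = 63.855 + 26.5185 = 90.3735.
X − T̂ = 99 − 90.374 = 8.626 → 8.63

8.63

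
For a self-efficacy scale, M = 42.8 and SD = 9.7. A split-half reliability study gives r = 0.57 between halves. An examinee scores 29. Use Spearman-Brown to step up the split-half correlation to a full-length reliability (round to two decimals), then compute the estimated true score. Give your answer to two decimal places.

32.73

Spearman-Brown: ρ = 2r/(1 + r) = 2(0.57)/(1 + 0.57) = 1.140/1.57 = 0.7261 → 0.73
T̂ = 0.73(29) + 0.27(42.8) = 21.17 + 11.556 = 32.726 → 32.73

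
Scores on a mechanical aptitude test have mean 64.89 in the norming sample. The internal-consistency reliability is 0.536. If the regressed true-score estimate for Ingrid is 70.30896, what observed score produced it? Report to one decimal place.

T̂ = ρX + (1 − ρ)μ  ⇒  X = (T̂ − (1 − ρ)μ) / ρ
X = (70.30896 − 0.464 × 64.89) / 0.536 = (70.30896 − 30.10896) / 0.536 = 40.20000 / 0.536 = 75.000

75.0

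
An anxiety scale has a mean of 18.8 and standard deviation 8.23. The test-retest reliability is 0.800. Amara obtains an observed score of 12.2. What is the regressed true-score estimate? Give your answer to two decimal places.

13.52

T̂ = ρX + (1 − ρ)μ
  = 0.800 × 12.2 + 0.200 × 18.8
  = 9.7600 + 3.7600
  = 13.520
  ≈ 13.52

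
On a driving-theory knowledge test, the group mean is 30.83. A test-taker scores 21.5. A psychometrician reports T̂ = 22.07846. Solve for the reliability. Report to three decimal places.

0.938

T̂ = ρX + (1 − ρ)μ  ⇒  T̂ − μ = ρ(X − μ)
ρ = (T̂ − μ)/(X − μ) = (22.07846 − 30.83) / (21.5 − 30.83) = -8.75154 / -9.33 = 0.93800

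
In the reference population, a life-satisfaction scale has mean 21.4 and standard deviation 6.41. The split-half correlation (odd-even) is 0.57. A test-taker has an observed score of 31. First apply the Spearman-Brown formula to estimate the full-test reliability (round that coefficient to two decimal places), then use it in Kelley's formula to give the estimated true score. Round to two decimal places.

28.41

Spearman-Brown: ρ = 2r/(1 + r) = 2(0.57)/(1 + 0.57) = 1.140/1.57 = 0.7261 → 0.73
T̂ = ρX + (1 − ρ)μ
  = 0.73 × 31 + 0.27 × 21.4
  = 22.63 + 5.778
  = 28.408
  ≈ 28.41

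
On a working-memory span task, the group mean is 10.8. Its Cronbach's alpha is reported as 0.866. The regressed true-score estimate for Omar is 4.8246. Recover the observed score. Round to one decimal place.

3.9

T̂ = ρX + (1 − ρ)μ  ⇒  X = (T̂ − (1 − ρ)μ) / ρ
X = (4.8246 − 0.134 × 10.8) / 0.866 = (4.8246 − 1.4472) / 0.866 = 3.3774 / 0.866 = 3.900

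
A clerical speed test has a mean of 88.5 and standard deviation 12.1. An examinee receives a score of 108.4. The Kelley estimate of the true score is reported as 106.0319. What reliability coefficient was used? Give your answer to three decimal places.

0.881

T̂ = ρX + (1 − ρ)μ  ⇒  T̂ − μ = ρ(X − μ)
ρ = (T̂ − μ)/(X − μ) = (106.0319 − 88.5) / (108.4 − 88.5) = 17.5319 / 19.9 = 0.88100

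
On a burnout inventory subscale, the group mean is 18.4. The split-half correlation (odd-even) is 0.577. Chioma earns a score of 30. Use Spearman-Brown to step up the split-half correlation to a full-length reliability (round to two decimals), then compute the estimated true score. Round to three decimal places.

26.868

Spearman-Brown: ρ = 2r/(1 + r) = 2(0.577)/(1 + 0.577) = 1.1540/1.577 = 0.7318 → 0.73
T̂ = ρX + (1 − ρ)μ
  = 0.73 × 30 + 0.27 × 18.4
  = 21.90 + 4.968
  = 26.8680
  ≈ 26.868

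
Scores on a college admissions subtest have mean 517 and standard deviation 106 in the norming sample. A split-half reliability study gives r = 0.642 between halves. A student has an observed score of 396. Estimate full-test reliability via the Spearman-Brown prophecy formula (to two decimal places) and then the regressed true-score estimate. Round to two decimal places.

Spearman-Brown: ρ = 2r/(1 + r) = 2(0.642)/(1 + 0.642) = 1.2840/1.642 = 0.7820 → 0.78
T̂ = ρX + (1 − ρ)μ
  = 0.78 × 396 + 0.22 × 517
  = 308.88 + 113.74
  = 422.620
  ≈ 422.62

422.62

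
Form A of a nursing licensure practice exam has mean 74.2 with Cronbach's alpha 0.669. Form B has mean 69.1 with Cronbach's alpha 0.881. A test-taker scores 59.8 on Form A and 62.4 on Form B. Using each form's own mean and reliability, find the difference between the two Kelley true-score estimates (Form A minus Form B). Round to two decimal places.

T̂_A = 0.669(59.8) + 0.331(74.2) = 64.5664
T̂_B = 0.881(62.4) + 0.119(69.1) = 63.1973
T̂_A − T̂_B = 1.3691

1.37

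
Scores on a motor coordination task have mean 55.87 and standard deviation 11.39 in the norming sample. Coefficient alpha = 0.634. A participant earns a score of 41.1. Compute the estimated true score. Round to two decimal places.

T̂ = 0.634(41.1) + 0.366(55.87) = 26.0574 + 20.44842 = 46.506 → 46.51

46.51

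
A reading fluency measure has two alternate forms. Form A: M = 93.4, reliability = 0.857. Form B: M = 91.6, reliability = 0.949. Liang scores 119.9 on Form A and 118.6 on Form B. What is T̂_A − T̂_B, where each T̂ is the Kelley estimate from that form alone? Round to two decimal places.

-1.11

T̂_A = 0.857(119.9) + 0.143(93.4) = 116.1105
T̂_B = 0.949(118.6) + 0.051(91.6) = 117.2230
T̂_A − T̂_B = -1.1125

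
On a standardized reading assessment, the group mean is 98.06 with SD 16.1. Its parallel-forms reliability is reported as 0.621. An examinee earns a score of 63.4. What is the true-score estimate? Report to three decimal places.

T̂ = 0.621(63.4) + 0.379(98.06) = 39.3714 + 37.16474 = 76.5361 → 76.536

76.536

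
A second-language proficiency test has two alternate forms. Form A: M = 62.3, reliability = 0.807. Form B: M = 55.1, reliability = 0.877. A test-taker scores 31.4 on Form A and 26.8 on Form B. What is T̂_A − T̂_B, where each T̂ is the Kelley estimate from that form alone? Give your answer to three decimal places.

T̂_A = 0.807(31.4) + 0.193(62.3) = 37.36370
T̂_B = 0.877(26.8) + 0.123(55.1) = 30.28090
T̂_A − T̂_B = 7.08280

7.083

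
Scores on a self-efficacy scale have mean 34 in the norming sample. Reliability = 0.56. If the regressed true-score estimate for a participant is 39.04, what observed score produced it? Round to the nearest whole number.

T̂ = ρX + (1 − ρ)μ  ⇒  X = (T̂ − (1 − ρ)μ) / ρ
X = (39.04 − 0.44 × 34) / 0.56 = (39.04 − 14.96) / 0.56 = 24.08 / 0.56 = 43.00

43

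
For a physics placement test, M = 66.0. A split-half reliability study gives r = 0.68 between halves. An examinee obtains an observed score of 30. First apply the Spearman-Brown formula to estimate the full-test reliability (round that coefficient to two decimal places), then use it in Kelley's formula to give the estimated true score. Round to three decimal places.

36.840

Spearman-Brown: ρ = 2r/(1 + r) = 2(0.68)/(1 + 0.68) = 1.360/1.68 = 0.8095 → 0.81
T̂ = 0.81(30) + 0.19(66.0) = 24.30 + 12.540 = 36.8400 → 36.840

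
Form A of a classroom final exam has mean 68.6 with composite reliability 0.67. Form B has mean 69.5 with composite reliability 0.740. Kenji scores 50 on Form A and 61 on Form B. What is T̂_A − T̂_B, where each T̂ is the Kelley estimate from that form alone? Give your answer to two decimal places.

T̂_A = 0.67(50) + 0.33(68.6) = 56.1380
T̂_B = 0.740(61) + 0.260(69.5) = 63.2100
T̂_A − T̂_B = -7.0720

-7.07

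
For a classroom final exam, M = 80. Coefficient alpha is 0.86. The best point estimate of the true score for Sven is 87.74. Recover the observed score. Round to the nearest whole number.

T̂ = ρX + (1 − ρ)μ  ⇒  X = (T̂ − (1 − ρ)μ) / ρ
X = (87.74 − 0.14 × 80) / 0.86 = (87.74 − 11.20) / 0.86 = 76.54 / 0.86 = 89.00

89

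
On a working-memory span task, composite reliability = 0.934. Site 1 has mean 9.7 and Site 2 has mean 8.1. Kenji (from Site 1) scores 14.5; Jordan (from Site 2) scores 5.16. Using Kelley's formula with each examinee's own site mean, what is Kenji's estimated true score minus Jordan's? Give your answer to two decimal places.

T̂_Kenji = 0.934(14.5) + 0.066(9.7) = 14.1832
T̂_Jordan = 0.934(5.16) + 0.066(8.1) = 5.3540
Difference = 14.1832 − 5.3540 = 8.8292

8.83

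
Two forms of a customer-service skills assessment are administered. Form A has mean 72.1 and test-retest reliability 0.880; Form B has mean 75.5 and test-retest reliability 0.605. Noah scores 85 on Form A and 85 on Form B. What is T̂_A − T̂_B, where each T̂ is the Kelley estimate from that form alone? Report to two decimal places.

2.20

T̂_A = 0.880(85) + 0.120(72.1) = 83.4520
T̂_B = 0.605(85) + 0.395(75.5) = 81.2475
T̂_A − T̂_B = 2.2045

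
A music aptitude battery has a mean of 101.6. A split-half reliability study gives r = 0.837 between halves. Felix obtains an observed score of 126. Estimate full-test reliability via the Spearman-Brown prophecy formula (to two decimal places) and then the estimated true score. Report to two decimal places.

123.80

Spearman-Brown: ρ = 2r/(1 + r) = 2(0.837)/(1 + 0.837) = 1.6740/1.837 = 0.9113 → 0.91
Kelley's formula gives T̂ = 0.91·126 + 0.09·101.6 = 114.66 + 9.144 = 123.804.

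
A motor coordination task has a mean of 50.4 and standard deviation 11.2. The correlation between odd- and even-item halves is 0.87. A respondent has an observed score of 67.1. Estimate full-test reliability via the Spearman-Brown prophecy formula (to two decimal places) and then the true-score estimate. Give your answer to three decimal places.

Spearman-Brown: ρ = 2r/(1 + r) = 2(0.87)/(1 + 0.87) = 1.740/1.87 = 0.9305 → 0.93
Weight the observed score by reliability and the mean by (1 − reliability): T̂ = 0.93·67.1 + 0.07·50.4 = 62.403 + 3.528 = 65.9310.

65.931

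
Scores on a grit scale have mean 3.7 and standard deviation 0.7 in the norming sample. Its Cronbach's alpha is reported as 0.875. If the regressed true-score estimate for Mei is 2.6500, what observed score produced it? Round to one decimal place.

T̂ = ρX + (1 − ρ)μ  ⇒  X = (T̂ − (1 − ρ)μ) / ρ
X = (2.6500 − 0.125 × 3.7) / 0.875 = (2.6500 − 0.4625) / 0.875 = 2.1875 / 0.875 = 2.500

2.5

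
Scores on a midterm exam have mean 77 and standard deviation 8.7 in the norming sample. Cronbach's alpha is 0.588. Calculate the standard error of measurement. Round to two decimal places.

5.58

SEM = SD · √(1 − ρ) = 8.7 × √0.412 = 8.7 × 0.6419 = 5.584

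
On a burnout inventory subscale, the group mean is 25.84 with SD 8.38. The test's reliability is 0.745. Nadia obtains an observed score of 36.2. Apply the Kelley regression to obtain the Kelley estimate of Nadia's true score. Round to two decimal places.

33.56

T̂ = 0.745(36.2) + 0.255(25.84) = 26.9690 + 6.58920 = 33.558 → 33.56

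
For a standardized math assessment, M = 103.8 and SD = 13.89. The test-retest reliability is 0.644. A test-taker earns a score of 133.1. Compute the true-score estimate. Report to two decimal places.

122.67

Kelley's formula gives T̂ = 0.644·133.1 + 0.356·103.8 = 85.7164 + 36.9528 = 122.669.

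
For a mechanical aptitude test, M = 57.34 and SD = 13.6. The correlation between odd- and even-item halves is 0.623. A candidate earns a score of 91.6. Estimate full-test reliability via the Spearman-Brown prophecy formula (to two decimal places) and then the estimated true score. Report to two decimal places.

83.72

Spearman-Brown: ρ = 2r/(1 + r) = 2(0.623)/(1 + 0.623) = 1.2460/1.623 = 0.7677 → 0.77
Kelley's formula gives T̂ = 0.77·91.6 + 0.23·57.34 = 70.532 + 13.1882 = 83.720.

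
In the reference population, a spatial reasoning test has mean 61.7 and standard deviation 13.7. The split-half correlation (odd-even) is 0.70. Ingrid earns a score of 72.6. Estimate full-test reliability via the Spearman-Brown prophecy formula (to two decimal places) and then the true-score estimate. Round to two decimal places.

Spearman-Brown: ρ = 2r/(1 + r) = 2(0.70)/(1 + 0.70) = 1.400/1.70 = 0.8235 → 0.82
T̂ = ρX + (1 − ρ)μ
  = 0.82 × 72.6 + 0.18 × 61.7
  = 59.532 + 11.106
  = 70.638
  ≈ 70.64

70.64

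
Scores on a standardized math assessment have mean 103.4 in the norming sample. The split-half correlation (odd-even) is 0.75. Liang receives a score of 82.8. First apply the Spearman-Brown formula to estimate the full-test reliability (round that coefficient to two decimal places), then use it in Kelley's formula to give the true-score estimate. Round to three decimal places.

85.684

Spearman-Brown: ρ = 2r/(1 + r) = 2(0.75)/(1 + 0.75) = 1.500/1.75 = 0.8571 → 0.86
Regress the observed score toward the mean by the unreliability: T̂ = 0.86·82.8 + 0.14·103.4 = 71.208 + 14.476 = 85.6840.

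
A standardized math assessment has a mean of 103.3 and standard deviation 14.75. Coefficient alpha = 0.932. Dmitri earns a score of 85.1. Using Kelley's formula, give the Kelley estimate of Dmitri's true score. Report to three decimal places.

T̂ = 0.932(85.1) + 0.068(103.3) = 79.3132 + 7.0244 = 86.3376 → 86.338

86.338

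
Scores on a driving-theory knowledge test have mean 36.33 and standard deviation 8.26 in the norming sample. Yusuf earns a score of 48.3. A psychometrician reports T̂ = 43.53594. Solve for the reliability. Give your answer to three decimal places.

T̂ = ρX + (1 − ρ)μ  ⇒  T̂ − μ = ρ(X − μ)
ρ = (T̂ − μ)/(X − μ) = (43.53594 − 36.33) / (48.3 − 36.33) = 7.20594 / 11.97 = 0.60200

0.602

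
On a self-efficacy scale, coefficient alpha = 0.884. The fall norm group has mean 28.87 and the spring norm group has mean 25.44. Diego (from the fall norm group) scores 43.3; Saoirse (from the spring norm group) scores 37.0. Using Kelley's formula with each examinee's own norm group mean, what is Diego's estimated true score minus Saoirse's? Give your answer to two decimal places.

5.97

T̂_Diego = 0.884(43.3) + 0.116(28.87) = 41.6261
T̂_Saoirse = 0.884(37.0) + 0.116(25.44) = 35.6590
Difference = 41.6261 − 35.6590 = 5.9671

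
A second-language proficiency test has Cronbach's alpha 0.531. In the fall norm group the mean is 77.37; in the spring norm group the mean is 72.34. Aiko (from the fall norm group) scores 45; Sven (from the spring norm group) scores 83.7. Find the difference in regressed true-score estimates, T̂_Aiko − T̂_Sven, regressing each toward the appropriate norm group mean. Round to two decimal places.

-18.19

T̂_Aiko = 0.531(45) + 0.469(77.37) = 60.1815
T̂_Sven = 0.531(83.7) + 0.469(72.34) = 78.3722
Difference = 60.1815 − 78.3722 = -18.1906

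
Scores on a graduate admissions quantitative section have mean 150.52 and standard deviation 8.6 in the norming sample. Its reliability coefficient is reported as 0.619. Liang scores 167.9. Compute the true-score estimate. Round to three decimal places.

161.278

T̂ = ρX + (1 − ρ)μ
  = 0.619 × 167.9 + 0.381 × 150.52
  = 103.9301 + 57.34812
  = 161.2782
  ≈ 161.278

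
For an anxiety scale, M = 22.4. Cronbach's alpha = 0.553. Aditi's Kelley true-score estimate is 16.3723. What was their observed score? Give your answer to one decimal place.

11.5

T̂ = ρX + (1 − ρ)μ  ⇒  X = (T̂ − (1 − ρ)μ) / ρ
X = (16.3723 − 0.447 × 22.4) / 0.553 = (16.3723 − 10.0128) / 0.553 = 6.3595 / 0.553 = 11.500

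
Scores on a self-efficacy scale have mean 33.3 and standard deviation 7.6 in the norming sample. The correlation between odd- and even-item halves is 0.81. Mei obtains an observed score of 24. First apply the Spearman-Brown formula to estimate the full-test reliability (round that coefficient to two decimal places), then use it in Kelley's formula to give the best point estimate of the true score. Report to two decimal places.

24.93

Spearman-Brown: ρ = 2r/(1 + r) = 2(0.81)/(1 + 0.81) = 1.620/1.81 = 0.8950 → 0.90
T̂ = ρX + (1 − ρ)μ
  = 0.90 × 24 + 0.10 × 33.3
  = 21.60 + 3.330
  = 24.930
  ≈ 24.93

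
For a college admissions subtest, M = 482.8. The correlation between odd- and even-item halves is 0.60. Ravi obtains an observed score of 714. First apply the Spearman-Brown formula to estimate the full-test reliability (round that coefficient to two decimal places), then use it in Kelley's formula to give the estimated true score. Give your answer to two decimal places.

Spearman-Brown: ρ = 2r/(1 + r) = 2(0.60)/(1 + 0.60) = 1.200/1.60 = 0.7500 → 0.75
T̂ = 0.75(714) + 0.25(482.8) = 535.50 + 120.700 = 656.200 → 656.20

656.20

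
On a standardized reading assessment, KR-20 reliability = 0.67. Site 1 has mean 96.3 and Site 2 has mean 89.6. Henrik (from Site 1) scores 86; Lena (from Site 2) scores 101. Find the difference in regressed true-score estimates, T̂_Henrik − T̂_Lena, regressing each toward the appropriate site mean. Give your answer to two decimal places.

T̂_Henrik = 0.67(86) + 0.33(96.3) = 89.3990
T̂_Lena = 0.67(101) + 0.33(89.6) = 97.2380
Difference = 89.3990 − 97.2380 = -7.8390

-7.84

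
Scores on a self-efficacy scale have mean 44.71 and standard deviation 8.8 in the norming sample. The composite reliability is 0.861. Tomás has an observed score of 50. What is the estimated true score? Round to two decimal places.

49.26

T̂ = ρX + (1 − ρ)μ
  = 0.861 × 50 + 0.139 × 44.71
  = 43.050 + 6.21469
  = 49.265
  ≈ 49.26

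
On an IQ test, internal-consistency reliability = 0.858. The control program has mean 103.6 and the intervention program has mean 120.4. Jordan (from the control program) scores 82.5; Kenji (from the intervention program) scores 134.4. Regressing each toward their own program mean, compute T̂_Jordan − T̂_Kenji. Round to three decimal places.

-46.916

T̂_Jordan = 0.858(82.5) + 0.142(103.6) = 85.49620
T̂_Kenji = 0.858(134.4) + 0.142(120.4) = 132.41200
Difference = 85.49620 − 132.41200 = -46.91580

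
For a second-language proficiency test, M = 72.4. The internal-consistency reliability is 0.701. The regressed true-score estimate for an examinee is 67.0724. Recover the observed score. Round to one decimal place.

64.8

T̂ = ρX + (1 − ρ)μ  ⇒  X = (T̂ − (1 − ρ)μ) / ρ
X = (67.0724 − 0.299 × 72.4) / 0.701 = (67.0724 − 21.6476) / 0.701 = 45.4248 / 0.701 = 64.800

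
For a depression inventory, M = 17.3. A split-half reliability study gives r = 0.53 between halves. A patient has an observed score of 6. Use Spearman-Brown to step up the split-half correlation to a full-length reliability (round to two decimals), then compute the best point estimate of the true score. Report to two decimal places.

9.50

Spearman-Brown: ρ = 2r/(1 + r) = 2(0.53)/(1 + 0.53) = 1.060/1.53 = 0.6928 → 0.69
Kelley's formula gives T̂ = 0.69·6 + 0.31·17.3 = 4.14 + 5.363 = 9.503.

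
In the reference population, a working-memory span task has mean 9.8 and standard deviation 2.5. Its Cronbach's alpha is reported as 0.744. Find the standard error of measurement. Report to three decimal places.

SEM = SD · √(1 − ρ) = 2.5 × √0.256 = 2.5 × 0.5060 = 1.2649

1.265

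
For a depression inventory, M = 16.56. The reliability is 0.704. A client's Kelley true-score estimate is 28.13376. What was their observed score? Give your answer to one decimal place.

33.0

T̂ = ρX + (1 − ρ)μ  ⇒  X = (T̂ − (1 − ρ)μ) / ρ
X = (28.13376 − 0.296 × 16.56) / 0.704 = (28.13376 − 4.90176) / 0.704 = 23.23200 / 0.704 = 33.000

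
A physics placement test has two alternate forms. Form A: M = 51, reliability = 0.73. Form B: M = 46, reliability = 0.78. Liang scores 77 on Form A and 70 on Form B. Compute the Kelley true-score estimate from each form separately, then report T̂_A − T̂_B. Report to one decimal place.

5.3

T̂_A = 0.73(77) + 0.27(51) = 69.980
T̂_B = 0.78(70) + 0.22(46) = 64.720
T̂_A − T̂_B = 5.260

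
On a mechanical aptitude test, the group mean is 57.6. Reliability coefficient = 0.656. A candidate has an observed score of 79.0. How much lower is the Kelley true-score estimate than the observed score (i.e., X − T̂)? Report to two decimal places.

7.36

T̂ = 0.656(79.0) + 0.344(57.6) = 51.8240 + 19.8144 = 71.6384 → 71.638
X − T̂ = 79.0 − 71.638 = 7.362 → 7.36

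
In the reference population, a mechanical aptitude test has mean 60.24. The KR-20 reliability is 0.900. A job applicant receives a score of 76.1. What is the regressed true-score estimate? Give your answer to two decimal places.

T̂ = ρX + (1 − ρ)μ
  = 0.900 × 76.1 + 0.100 × 60.24
  = 68.4900 + 6.02400
  = 74.514
  ≈ 74.51

74.51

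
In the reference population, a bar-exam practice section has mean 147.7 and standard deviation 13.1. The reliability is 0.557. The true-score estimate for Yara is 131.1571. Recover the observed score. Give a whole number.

118

T̂ = ρX + (1 − ρ)μ  ⇒  X = (T̂ − (1 − ρ)μ) / ρ
X = (131.1571 − 0.443 × 147.7) / 0.557 = (131.1571 − 65.4311) / 0.557 = 65.7260 / 0.557 = 118.00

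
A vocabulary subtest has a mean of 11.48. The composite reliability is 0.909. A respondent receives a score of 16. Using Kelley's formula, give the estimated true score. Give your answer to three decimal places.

15.589

T̂ = ρX + (1 − ρ)μ
  = 0.909 × 16 + 0.091 × 11.48
  = 14.544 + 1.04468
  = 15.5887
  ≈ 15.589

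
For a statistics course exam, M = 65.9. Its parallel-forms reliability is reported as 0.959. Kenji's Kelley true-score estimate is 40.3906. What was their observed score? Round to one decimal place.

T̂ = ρX + (1 − ρ)μ  ⇒  X = (T̂ − (1 − ρ)μ) / ρ
X = (40.3906 − 0.041 × 65.9) / 0.959 = (40.3906 − 2.7019) / 0.959 = 37.6887 / 0.959 = 39.300

39.3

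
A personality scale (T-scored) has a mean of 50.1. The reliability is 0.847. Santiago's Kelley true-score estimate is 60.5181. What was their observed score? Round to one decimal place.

T̂ = ρX + (1 − ρ)μ  ⇒  X = (T̂ − (1 − ρ)μ) / ρ
X = (60.5181 − 0.153 × 50.1) / 0.847 = (60.5181 − 7.6653) / 0.847 = 52.8528 / 0.847 = 62.400

62.4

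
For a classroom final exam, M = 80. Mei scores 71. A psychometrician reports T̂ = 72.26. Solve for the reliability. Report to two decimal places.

T̂ = ρX + (1 − ρ)μ  ⇒  T̂ − μ = ρ(X − μ)
ρ = (T̂ − μ)/(X − μ) = (72.26 − 80) / (71 − 80) = -7.74 / -9.0 = 0.8600

0.86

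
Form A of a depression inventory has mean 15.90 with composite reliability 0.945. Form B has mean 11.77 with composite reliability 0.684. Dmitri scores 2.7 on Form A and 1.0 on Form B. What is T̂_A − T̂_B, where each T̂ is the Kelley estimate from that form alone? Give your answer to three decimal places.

T̂_A = 0.945(2.7) + 0.055(15.90) = 3.42600
T̂_B = 0.684(1.0) + 0.316(11.77) = 4.40332
T̂_A − T̂_B = -0.97732

-0.977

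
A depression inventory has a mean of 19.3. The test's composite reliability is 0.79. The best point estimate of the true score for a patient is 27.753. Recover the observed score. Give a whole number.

T̂ = ρX + (1 − ρ)μ  ⇒  X = (T̂ − (1 − ρ)μ) / ρ
X = (27.753 − 0.21 × 19.3) / 0.79 = (27.753 − 4.053) / 0.79 = 23.700 / 0.79 = 30.00

30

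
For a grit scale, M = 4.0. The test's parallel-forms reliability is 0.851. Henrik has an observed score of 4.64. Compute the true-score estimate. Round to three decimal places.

Weight the observed score by reliability and the mean by (1 − reliability): T̂ = 0.851·4.64 + 0.149·4.0 = 3.94864 + 0.5960 = 4.5446.

4.545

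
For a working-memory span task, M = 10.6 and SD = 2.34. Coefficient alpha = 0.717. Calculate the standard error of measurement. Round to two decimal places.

SEM = SD · √(1 − ρ) = 2.34 × √0.283 = 2.34 × 0.5320 = 1.245

1.24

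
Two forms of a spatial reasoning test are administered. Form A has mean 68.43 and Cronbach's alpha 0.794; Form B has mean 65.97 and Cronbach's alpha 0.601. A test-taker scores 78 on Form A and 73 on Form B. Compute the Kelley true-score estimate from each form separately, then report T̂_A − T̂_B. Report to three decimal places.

T̂_A = 0.794(78) + 0.206(68.43) = 76.02858
T̂_B = 0.601(73) + 0.399(65.97) = 70.19503
T̂_A − T̂_B = 5.83355

5.834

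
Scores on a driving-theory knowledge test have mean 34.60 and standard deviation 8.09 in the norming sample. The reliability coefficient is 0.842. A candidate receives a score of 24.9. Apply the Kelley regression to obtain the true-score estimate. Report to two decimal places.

26.43

Kelley's formula gives T̂ = 0.842·24.9 + 0.158·34.60 = 20.9658 + 5.46680 = 26.433.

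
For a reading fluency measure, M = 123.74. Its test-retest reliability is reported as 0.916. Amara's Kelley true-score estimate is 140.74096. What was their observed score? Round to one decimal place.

142.3

T̂ = ρX + (1 − ρ)μ  ⇒  X = (T̂ − (1 − ρ)μ) / ρ
X = (140.74096 − 0.084 × 123.74) / 0.916 = (140.74096 − 10.39416) / 0.916 = 130.34680 / 0.916 = 142.300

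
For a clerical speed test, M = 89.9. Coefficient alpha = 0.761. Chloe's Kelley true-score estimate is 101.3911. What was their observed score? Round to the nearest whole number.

T̂ = ρX + (1 − ρ)μ  ⇒  X = (T̂ − (1 − ρ)μ) / ρ
X = (101.3911 − 0.239 × 89.9) / 0.761 = (101.3911 − 21.4861) / 0.761 = 79.9050 / 0.761 = 105.00

105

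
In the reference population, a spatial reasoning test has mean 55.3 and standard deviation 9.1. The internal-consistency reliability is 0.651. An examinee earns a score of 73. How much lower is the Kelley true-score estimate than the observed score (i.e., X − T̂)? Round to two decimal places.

Kelley's formula gives T̂ = 0.651·73 + 0.349·55.3 = 47.523 + 19.2997 = 66.8227.
X − T̂ = 73 − 66.823 = 6.177 → 6.18

6.18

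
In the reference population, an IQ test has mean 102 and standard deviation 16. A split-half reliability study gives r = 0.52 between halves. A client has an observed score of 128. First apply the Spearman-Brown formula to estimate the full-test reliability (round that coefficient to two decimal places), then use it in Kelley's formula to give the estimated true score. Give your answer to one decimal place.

119.7

Spearman-Brown: ρ = 2r/(1 + r) = 2(0.52)/(1 + 0.52) = 1.040/1.52 = 0.6842 → 0.68
Kelley's formula gives T̂ = 0.68·128 + 0.32·102 = 87.04 + 32.64 = 119.68.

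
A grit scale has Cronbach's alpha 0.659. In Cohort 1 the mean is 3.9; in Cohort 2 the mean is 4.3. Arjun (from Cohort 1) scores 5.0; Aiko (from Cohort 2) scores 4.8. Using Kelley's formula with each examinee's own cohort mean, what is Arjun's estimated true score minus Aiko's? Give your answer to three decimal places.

T̂_Arjun = 0.659(5.0) + 0.341(3.9) = 4.62490
T̂_Aiko = 0.659(4.8) + 0.341(4.3) = 4.62950
Difference = 4.62490 − 4.62950 = -0.00460

-0.005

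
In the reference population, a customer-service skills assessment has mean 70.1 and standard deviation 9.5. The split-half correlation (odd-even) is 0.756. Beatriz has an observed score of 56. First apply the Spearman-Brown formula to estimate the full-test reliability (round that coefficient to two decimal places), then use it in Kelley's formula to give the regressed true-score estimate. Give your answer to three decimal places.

Spearman-Brown: ρ = 2r/(1 + r) = 2(0.756)/(1 + 0.756) = 1.5120/1.756 = 0.8610 → 0.86
T̂ = 0.86(56) + 0.14(70.1) = 48.16 + 9.814 = 57.9740 → 57.974

57.974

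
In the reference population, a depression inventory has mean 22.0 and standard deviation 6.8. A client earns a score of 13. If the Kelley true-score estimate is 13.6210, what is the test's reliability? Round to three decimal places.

0.931

T̂ = ρX + (1 − ρ)μ  ⇒  T̂ − μ = ρ(X − μ)
ρ = (T̂ − μ)/(X − μ) = (13.6210 − 22.0) / (13 − 22.0) = -8.3790 / -9.0 = 0.93100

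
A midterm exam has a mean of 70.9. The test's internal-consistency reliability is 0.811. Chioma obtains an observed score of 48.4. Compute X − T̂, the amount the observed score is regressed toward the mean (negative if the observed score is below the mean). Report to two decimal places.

T̂ = ρX + (1 − ρ)μ
  = 0.811 × 48.4 + 0.189 × 70.9
  = 39.2524 + 13.4001
  = 52.6525
  ≈ 52.652
X − T̂ = 48.4 − 52.652 = -4.252 → -4.25

-4.25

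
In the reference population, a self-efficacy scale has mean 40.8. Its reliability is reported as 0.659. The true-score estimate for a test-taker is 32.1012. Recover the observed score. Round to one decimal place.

T̂ = ρX + (1 − ρ)μ  ⇒  X = (T̂ − (1 − ρ)μ) / ρ
X = (32.1012 − 0.341 × 40.8) / 0.659 = (32.1012 − 13.9128) / 0.659 = 18.1884 / 0.659 = 27.600

27.6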